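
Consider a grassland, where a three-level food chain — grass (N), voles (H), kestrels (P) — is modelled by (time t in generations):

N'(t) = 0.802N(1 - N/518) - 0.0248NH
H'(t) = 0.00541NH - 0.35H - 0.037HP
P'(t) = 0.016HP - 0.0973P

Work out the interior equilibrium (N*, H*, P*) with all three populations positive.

From dP/dt = 0: 0.016H* = 0.0973, so H* = 6.08.
From dN/dt = 0: 0.802(1 - N*/518) = 0.0248·6.08, giving N* = 518·(1 - 0.188) = 421.
From dH/dt = 0: 0.00541·421 - 0.35 = 0.037P*, so P* = 1.93/0.037 = 52.

N* ≈ 421, H* ≈ 6.08, P* ≈ 52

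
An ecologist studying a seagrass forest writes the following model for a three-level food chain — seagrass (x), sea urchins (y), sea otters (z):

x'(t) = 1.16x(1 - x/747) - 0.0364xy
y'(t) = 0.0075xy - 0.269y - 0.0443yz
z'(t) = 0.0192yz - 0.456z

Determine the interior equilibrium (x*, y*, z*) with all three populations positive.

From dz/dt = 0: 0.0192y* = 0.456, so y* = 23.8.
From dx/dt = 0: 1.16(1 - x*/747) = 0.0364·23.8, giving x* = 747·(1 - 0.745) = 190.
From dy/dt = 0: 0.0075·190 - 0.269 = 0.0443z*, so z* = 1.16/0.0443 = 26.1.

x* ≈ 190, y* ≈ 23.8, z* ≈ 26.1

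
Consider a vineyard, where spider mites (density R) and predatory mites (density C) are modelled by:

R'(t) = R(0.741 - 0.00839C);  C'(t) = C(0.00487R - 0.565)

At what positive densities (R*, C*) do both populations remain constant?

Set dC/dt = 0 with C > 0: 0.00487R - 0.565 = 0, so R* = 0.565/0.00487 = 116.
Set dR/dt = 0 with R > 0: 0.741 - 0.00839C = 0, so C* = 0.741/0.00839 = 88.3.

R* ≈ 116, C* ≈ 88.3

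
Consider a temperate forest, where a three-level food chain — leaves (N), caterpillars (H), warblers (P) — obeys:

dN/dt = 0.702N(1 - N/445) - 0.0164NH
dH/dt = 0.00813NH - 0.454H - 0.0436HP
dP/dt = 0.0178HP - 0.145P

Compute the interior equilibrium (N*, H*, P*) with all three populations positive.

From dP/dt = 0: 0.0178H* = 0.145, so H* = 8.15.
From dN/dt = 0: 0.702(1 - N*/445) = 0.0164·8.15, giving N* = 445·(1 - 0.19) = 360.
From dH/dt = 0: 0.00813·360 - 0.454 = 0.0436P*, so P* = 2.48/0.0436 = 56.8.

N* ≈ 360, H* ≈ 8.15, P* ≈ 56.8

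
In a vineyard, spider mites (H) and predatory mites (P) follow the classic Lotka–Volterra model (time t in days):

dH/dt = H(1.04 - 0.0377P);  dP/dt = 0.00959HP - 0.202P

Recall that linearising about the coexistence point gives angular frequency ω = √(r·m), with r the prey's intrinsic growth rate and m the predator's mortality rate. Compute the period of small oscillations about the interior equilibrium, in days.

Here r = 1.04 and m = 0.202, so r·m = 0.21.
ω = √0.21 = 0.458 per day, hence T = 2π/ω ≈ 13.7 days.

T ≈ 13.7 days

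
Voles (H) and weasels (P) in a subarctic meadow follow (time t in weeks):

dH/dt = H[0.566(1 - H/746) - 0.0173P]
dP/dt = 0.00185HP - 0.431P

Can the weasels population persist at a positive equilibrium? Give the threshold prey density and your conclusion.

The predator equation gives dP/dt > 0 only when H > 0.431/0.00185 = 233.
Without the predator, H → K = 746. Since 746 > 233, the predator can invade and persist.

Threshold H = 233; K > 233, so yes, the predator persists.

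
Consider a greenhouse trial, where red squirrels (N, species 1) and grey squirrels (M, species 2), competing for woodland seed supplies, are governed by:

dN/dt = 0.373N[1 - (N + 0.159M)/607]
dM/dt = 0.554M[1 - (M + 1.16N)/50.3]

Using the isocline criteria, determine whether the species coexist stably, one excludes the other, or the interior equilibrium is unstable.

species 1 excludes species 2

Compare the nullcline intercepts: K1/α12 = 607/0.159 = 3820 > K2 = 50.3; K2/α21 = 50.3/1.16 = 43.4 < K1 = 607.
Since the inequalities point opposite ways, species 1 can invade but species 2 cannot.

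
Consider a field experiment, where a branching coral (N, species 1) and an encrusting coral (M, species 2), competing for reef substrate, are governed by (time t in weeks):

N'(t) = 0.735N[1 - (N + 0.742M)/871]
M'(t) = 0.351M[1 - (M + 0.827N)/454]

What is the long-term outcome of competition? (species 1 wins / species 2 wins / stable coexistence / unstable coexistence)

species 1 excludes species 2

Compare the nullcline intercepts: K1/α12 = 871/0.742 = 1170 > K2 = 454; K2/α21 = 454/0.827 = 549 < K1 = 871.
Since the inequalities point opposite ways, species 1 can invade but species 2 cannot.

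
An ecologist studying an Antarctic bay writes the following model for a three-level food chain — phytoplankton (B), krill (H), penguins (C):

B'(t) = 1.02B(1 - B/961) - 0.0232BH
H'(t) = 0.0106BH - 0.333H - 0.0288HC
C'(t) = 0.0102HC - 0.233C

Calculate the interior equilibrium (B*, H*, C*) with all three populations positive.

B* ≈ 462, H* ≈ 22.8, C* ≈ 158

From dC/dt = 0: 0.0102H* = 0.233, so H* = 22.8.
From dB/dt = 0: 1.02(1 - B*/961) = 0.0232·22.8, giving B* = 961·(1 - 0.52) = 462.
From dH/dt = 0: 0.0106·462 - 0.333 = 0.0288C*, so C* = 4.56/0.0288 = 158.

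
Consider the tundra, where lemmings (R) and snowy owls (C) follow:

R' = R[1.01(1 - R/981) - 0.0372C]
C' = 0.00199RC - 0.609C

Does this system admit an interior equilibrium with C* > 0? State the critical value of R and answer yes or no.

Threshold R = 306; K > 306, so yes, the predator persists.

The predator equation gives dC/dt > 0 only when R > 0.609/0.00199 = 306.
Without the predator, R → K = 981. Since 981 > 306, the predator can invade and persist.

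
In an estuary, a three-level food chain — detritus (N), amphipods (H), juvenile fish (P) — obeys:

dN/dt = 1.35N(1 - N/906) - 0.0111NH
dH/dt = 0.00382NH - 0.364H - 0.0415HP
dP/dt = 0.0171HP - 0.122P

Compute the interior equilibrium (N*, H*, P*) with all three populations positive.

From dP/dt = 0: 0.0171H* = 0.122, so H* = 7.13.
From dN/dt = 0: 1.35(1 - N*/906) = 0.0111·7.13, giving N* = 906·(1 - 0.0587) = 853.
From dH/dt = 0: 0.00382·853 - 0.364 = 0.0415P*, so P* = 2.89/0.0415 = 69.7.

N* ≈ 853, H* ≈ 7.13, P* ≈ 69.7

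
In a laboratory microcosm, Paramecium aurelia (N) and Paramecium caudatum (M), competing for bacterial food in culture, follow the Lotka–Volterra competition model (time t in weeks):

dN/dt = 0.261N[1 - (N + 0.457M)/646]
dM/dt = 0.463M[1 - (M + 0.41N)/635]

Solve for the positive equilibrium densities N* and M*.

N* ≈ 438, M* ≈ 455

Setting both brackets to zero gives the nullclines N + 0.457M = 646 and 0.41N + M = 635.
Substituting M = 635 - 0.41N into the first: N(1 - 0.457·0.41) = 646 - 0.457·635.
So N* = 356/0.813 = 438, and then M* = 635 - 0.41·438 = 455.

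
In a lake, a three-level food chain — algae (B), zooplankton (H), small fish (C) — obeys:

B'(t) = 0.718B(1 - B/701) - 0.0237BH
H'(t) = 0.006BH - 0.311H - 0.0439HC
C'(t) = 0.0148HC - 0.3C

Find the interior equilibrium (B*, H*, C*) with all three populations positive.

From dC/dt = 0: 0.0148H* = 0.3, so H* = 20.3.
From dB/dt = 0: 0.718(1 - B*/701) = 0.0237·20.3, giving B* = 701·(1 - 0.669) = 232.
From dH/dt = 0: 0.006·232 - 0.311 = 0.0439C*, so C* = 1.08/0.0439 = 24.6.

B* ≈ 232, H* ≈ 20.3, C* ≈ 24.6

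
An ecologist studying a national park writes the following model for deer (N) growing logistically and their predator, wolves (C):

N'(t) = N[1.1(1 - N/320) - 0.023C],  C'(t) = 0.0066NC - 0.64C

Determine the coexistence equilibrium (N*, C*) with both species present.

From dC/dt = 0 with C > 0: 0.0066N* = 0.64, so N* = 97.
Substitute into dN/dt = 0: 1.1(1 - 97/320) = 0.023C*.
The bracket is 0.697, giving C* = 0.767/0.023 = 33.3.

N* ≈ 97, C* ≈ 33.3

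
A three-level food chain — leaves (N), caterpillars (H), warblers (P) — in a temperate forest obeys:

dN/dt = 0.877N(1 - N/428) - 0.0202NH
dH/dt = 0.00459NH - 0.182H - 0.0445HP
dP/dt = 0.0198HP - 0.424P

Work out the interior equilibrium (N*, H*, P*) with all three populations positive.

N* ≈ 217, H* ≈ 21.4, P* ≈ 18.3

From dP/dt = 0: 0.0198H* = 0.424, so H* = 21.4.
From dN/dt = 0: 0.877(1 - N*/428) = 0.0202·21.4, giving N* = 428·(1 - 0.493) = 217.
From dH/dt = 0: 0.00459·217 - 0.182 = 0.0445P*, so P* = 0.814/0.0445 = 18.3.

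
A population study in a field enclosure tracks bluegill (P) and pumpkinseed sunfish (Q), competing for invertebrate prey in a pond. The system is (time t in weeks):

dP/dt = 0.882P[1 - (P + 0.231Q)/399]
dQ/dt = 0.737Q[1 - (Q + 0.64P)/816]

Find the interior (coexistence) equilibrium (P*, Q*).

Setting both brackets to zero gives the nullclines P + 0.231Q = 399 and 0.64P + Q = 816.
Substituting Q = 816 - 0.64P into the first: P(1 - 0.231·0.64) = 399 - 0.231·816.
So P* = 211/0.852 = 247, and then Q* = 816 - 0.64·247 = 658.

P* ≈ 247, Q* ≈ 658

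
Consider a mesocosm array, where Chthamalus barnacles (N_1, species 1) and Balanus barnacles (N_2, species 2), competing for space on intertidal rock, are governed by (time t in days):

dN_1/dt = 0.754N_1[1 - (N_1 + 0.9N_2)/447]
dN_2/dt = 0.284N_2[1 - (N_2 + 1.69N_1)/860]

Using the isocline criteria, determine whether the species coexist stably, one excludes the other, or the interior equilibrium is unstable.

Compare the nullcline intercepts: K1/α12 = 447/0.9 = 497 < K2 = 860; K2/α21 = 860/1.69 = 509 > K1 = 447.
Since the inequalities point opposite ways, species 2 can invade but species 1 cannot.

species 2 excludes species 1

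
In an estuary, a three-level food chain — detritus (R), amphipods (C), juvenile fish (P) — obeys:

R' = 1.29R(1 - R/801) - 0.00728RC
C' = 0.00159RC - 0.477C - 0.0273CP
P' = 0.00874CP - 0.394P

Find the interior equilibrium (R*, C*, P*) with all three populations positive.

From dP/dt = 0: 0.00874C* = 0.394, so C* = 45.1.
From dR/dt = 0: 1.29(1 - R*/801) = 0.00728·45.1, giving R* = 801·(1 - 0.254) = 597.
From dC/dt = 0: 0.00159·597 - 0.477 = 0.0273P*, so P* = 0.473/0.0273 = 17.3.

R* ≈ 597, C* ≈ 45.1, P* ≈ 17.3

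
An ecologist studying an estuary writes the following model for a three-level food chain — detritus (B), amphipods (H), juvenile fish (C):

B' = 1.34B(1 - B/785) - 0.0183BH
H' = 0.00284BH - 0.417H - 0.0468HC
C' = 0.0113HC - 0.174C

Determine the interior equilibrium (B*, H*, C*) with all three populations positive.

B* ≈ 620, H* ≈ 15.4, C* ≈ 28.7

From dC/dt = 0: 0.0113H* = 0.174, so H* = 15.4.
From dB/dt = 0: 1.34(1 - B*/785) = 0.0183·15.4, giving B* = 785·(1 - 0.21) = 620.
From dH/dt = 0: 0.00284·620 - 0.417 = 0.0468C*, so C* = 1.34/0.0468 = 28.7.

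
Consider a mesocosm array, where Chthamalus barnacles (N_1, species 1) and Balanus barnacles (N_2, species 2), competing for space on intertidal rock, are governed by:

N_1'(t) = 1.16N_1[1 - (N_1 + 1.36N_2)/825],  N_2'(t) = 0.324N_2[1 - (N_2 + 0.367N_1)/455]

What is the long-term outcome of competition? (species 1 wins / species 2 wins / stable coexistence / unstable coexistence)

Compare the nullcline intercepts: K1/α12 = 825/1.36 = 607 > K2 = 455; K2/α21 = 455/0.367 = 1240 > K1 = 825.
Since both inequalities hold, each species can invade when rare, so the interior equilibrium is stable.

stable coexistence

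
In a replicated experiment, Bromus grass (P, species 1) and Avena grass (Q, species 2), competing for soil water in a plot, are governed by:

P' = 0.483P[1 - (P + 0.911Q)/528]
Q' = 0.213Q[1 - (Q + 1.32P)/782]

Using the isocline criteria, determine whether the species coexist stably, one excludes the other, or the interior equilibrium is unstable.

species 2 excludes species 1

Compare the nullcline intercepts: K1/α12 = 528/0.911 = 580 < K2 = 782; K2/α21 = 782/1.32 = 592 > K1 = 528.
Since the inequalities point opposite ways, species 2 can invade but species 1 cannot.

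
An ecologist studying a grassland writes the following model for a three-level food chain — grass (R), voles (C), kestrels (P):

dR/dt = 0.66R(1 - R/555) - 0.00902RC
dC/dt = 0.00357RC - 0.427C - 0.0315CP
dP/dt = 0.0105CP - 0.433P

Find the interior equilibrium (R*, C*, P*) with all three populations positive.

R* ≈ 242, C* ≈ 41.2, P* ≈ 13.9

From dP/dt = 0: 0.0105C* = 0.433, so C* = 41.2.
From dR/dt = 0: 0.66(1 - R*/555) = 0.00902·41.2, giving R* = 555·(1 - 0.564) = 242.
From dC/dt = 0: 0.00357·242 - 0.427 = 0.0315P*, so P* = 0.438/0.0315 = 13.9.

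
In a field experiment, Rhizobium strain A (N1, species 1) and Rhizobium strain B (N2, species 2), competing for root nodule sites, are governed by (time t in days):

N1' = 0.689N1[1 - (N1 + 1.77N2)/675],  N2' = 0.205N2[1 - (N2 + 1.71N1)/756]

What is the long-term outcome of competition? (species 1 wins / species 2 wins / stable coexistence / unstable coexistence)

Compare the nullcline intercepts: K1/α12 = 675/1.77 = 381 < K2 = 756; K2/α21 = 756/1.71 = 442 < K1 = 675.
Since both are reversed, neither can invade when rare; the interior point is a saddle.

unstable coexistence (outcome depends on initial conditions)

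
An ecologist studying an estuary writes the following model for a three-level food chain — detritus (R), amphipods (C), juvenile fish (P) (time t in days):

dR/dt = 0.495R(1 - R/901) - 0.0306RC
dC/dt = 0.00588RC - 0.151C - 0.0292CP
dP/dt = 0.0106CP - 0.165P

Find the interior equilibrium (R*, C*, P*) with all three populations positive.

From dP/dt = 0: 0.0106C* = 0.165, so C* = 15.6.
From dR/dt = 0: 0.495(1 - R*/901) = 0.0306·15.6, giving R* = 901·(1 - 0.962) = 34.
From dC/dt = 0: 0.00588·34 - 0.151 = 0.0292P*, so P* = 0.0489/0.0292 = 1.68.

R* ≈ 34, C* ≈ 15.6, P* ≈ 1.68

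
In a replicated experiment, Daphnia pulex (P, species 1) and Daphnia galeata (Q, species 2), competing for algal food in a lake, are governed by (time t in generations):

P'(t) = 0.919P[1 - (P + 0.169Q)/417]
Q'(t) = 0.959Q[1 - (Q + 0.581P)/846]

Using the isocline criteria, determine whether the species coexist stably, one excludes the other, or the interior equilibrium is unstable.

Compare the nullcline intercepts: K1/α12 = 417/0.169 = 2470 > K2 = 846; K2/α21 = 846/0.581 = 1460 > K1 = 417.
Since both inequalities hold, each species can invade when rare, so the interior equilibrium is stable.

stable coexistence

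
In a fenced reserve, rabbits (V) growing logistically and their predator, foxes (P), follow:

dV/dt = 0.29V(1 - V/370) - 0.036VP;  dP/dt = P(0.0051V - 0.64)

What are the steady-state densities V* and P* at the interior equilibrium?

V* ≈ 125, P* ≈ 5.32

From dP/dt = 0 with P > 0: 0.0051V* = 0.64, so V* = 125.
Substitute into dV/dt = 0: 0.29(1 - 125/370) = 0.036P*.
The bracket is 0.661, giving P* = 0.192/0.036 = 5.32.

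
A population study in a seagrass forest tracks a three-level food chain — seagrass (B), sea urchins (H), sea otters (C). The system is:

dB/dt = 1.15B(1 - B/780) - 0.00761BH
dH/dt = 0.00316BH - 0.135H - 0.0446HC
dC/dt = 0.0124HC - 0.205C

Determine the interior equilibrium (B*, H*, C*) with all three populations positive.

B* ≈ 695, H* ≈ 16.5, C* ≈ 46.2

From dC/dt = 0: 0.0124H* = 0.205, so H* = 16.5.
From dB/dt = 0: 1.15(1 - B*/780) = 0.00761·16.5, giving B* = 780·(1 - 0.109) = 695.
From dH/dt = 0: 0.00316·695 - 0.135 = 0.0446C*, so C* = 2.06/0.0446 = 46.2.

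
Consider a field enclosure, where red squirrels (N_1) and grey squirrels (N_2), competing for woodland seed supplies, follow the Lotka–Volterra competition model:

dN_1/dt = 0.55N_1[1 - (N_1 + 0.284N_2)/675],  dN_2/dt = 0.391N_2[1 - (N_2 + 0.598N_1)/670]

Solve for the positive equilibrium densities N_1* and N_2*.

N_1* ≈ 584, N_2* ≈ 321

Setting both brackets to zero gives the nullclines N_1 + 0.284N_2 = 675 and 0.598N_1 + N_2 = 670.
Substituting N_2 = 670 - 0.598N_1 into the first: N_1(1 - 0.284·0.598) = 675 - 0.284·670.
So N_1* = 485/0.83 = 584, and then N_2* = 670 - 0.598·584 = 321.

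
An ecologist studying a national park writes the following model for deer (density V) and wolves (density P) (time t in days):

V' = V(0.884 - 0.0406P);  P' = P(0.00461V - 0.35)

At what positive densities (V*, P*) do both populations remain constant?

Set dP/dt = 0 with P > 0: 0.00461V - 0.35 = 0, so V* = 0.35/0.00461 = 75.9.
Set dV/dt = 0 with V > 0: 0.884 - 0.0406P = 0, so P* = 0.884/0.0406 = 21.8.

V* ≈ 75.9, P* ≈ 21.8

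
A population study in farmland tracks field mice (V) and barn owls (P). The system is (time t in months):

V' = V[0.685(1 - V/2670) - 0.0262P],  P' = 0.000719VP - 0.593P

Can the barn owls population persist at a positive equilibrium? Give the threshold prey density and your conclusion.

Threshold V = 825; K > 825, so yes, the predator persists.

The predator equation gives dP/dt > 0 only when V > 0.593/0.000719 = 825.
Without the predator, V → K = 2670. Since 2670 > 825, the predator can invade and persist.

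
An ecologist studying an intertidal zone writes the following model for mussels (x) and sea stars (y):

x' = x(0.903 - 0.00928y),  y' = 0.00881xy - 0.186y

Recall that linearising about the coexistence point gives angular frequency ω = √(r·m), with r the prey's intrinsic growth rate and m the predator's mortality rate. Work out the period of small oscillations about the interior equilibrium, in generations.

Here r = 0.903 and m = 0.186, so r·m = 0.168.
ω = √0.168 = 0.41 per generation, hence T = 2π/ω ≈ 15.3 generations.

T ≈ 15.3 generations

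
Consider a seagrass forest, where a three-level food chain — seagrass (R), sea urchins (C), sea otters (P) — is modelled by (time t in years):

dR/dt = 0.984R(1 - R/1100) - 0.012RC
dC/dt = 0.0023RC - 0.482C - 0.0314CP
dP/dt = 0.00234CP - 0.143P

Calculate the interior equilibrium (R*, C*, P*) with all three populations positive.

R* ≈ 280, C* ≈ 61.1, P* ≈ 5.18

From dP/dt = 0: 0.00234C* = 0.143, so C* = 61.1.
From dR/dt = 0: 0.984(1 - R*/1100) = 0.012·61.1, giving R* = 1100·(1 - 0.745) = 280.
From dC/dt = 0: 0.0023·280 - 0.482 = 0.0314P*, so P* = 0.162/0.0314 = 5.18.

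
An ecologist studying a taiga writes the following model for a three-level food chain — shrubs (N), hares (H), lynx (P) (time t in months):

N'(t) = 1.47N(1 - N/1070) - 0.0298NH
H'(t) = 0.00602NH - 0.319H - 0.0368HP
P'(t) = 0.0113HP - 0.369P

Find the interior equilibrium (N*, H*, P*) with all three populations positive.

From dP/dt = 0: 0.0113H* = 0.369, so H* = 32.7.
From dN/dt = 0: 1.47(1 - N*/1070) = 0.0298·32.7, giving N* = 1070·(1 - 0.662) = 362.
From dH/dt = 0: 0.00602·362 - 0.319 = 0.0368P*, so P* = 1.86/0.0368 = 50.5.

N* ≈ 362, H* ≈ 32.7, P* ≈ 50.5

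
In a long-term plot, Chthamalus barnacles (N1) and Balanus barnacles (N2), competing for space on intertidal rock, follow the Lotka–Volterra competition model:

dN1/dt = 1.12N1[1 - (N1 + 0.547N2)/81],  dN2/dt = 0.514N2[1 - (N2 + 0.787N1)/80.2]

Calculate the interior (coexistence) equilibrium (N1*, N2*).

Setting both brackets to zero gives the nullclines N1 + 0.547N2 = 81 and 0.787N1 + N2 = 80.2.
Substituting N2 = 80.2 - 0.787N1 into the first: N1(1 - 0.547·0.787) = 81 - 0.547·80.2.
So N1* = 37.1/0.57 = 65.2, and then N2* = 80.2 - 0.787·65.2 = 28.9.

N1* ≈ 65.2, N2* ≈ 28.9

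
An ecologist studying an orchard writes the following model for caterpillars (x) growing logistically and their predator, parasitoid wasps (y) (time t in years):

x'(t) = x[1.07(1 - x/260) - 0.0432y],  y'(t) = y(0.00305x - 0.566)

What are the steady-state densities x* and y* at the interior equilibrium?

From dy/dt = 0 with y > 0: 0.00305x* = 0.566, so x* = 186.
Substitute into dx/dt = 0: 1.07(1 - 186/260) = 0.0432y*.
The bracket is 0.286, giving y* = 0.306/0.0432 = 7.09.

x* ≈ 186, y* ≈ 7.09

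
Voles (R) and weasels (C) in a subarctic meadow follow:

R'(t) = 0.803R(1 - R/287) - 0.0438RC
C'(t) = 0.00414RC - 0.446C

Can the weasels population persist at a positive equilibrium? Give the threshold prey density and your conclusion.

Threshold R = 108; K > 108, so yes, the predator persists.

The predator equation gives dC/dt > 0 only when R > 0.446/0.00414 = 108.
Without the predator, R → K = 287. Since 287 > 108, the predator can invade and persist.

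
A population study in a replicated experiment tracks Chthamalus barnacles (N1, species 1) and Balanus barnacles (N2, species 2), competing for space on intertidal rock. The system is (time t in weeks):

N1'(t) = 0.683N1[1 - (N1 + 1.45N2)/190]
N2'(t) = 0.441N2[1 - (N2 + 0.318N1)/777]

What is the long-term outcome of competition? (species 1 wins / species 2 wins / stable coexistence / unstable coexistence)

Compare the nullcline intercepts: K1/α12 = 190/1.45 = 131 < K2 = 777; K2/α21 = 777/0.318 = 2440 > K1 = 190.
Since the inequalities point opposite ways, species 2 can invade but species 1 cannot.

species 2 excludes species 1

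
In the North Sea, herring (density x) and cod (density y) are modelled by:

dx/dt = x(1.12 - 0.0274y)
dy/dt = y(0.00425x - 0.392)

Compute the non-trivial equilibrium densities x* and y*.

Set dy/dt = 0 with y > 0: 0.00425x - 0.392 = 0, so x* = 0.392/0.00425 = 92.2.
Set dx/dt = 0 with x > 0: 1.12 - 0.0274y = 0, so y* = 1.12/0.0274 = 40.9.

x* ≈ 92.2, y* ≈ 40.9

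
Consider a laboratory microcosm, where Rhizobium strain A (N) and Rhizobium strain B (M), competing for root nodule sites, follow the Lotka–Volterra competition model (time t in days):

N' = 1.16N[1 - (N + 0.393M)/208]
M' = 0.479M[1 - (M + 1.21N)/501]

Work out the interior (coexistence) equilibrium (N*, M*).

Setting both brackets to zero gives the nullclines N + 0.393M = 208 and 1.21N + M = 501.
Substituting M = 501 - 1.21N into the first: N(1 - 0.393·1.21) = 208 - 0.393·501.
So N* = 11.1/0.524 = 21.2, and then M* = 501 - 1.21·21.2 = 475.

N* ≈ 21.2, M* ≈ 475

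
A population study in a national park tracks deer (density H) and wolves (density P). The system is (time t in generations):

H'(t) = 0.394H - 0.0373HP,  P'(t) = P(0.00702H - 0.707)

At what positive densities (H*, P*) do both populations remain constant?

H* ≈ 101, P* ≈ 10.6

Set dP/dt = 0 with P > 0: 0.00702H - 0.707 = 0, so H* = 0.707/0.00702 = 101.
Set dH/dt = 0 with H > 0: 0.394 - 0.0373P = 0, so P* = 0.394/0.0373 = 10.6.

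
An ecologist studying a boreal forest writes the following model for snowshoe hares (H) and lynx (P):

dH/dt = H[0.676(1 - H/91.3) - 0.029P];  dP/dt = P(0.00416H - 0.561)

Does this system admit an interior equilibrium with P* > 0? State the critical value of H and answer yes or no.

Threshold H = 135; K < 135, so no, the predator goes extinct.

The predator equation gives dP/dt > 0 only when H > 0.561/0.00416 = 135.
Without the predator, H → K = 91.3. Since 91.3 < 135, the predator cannot invade.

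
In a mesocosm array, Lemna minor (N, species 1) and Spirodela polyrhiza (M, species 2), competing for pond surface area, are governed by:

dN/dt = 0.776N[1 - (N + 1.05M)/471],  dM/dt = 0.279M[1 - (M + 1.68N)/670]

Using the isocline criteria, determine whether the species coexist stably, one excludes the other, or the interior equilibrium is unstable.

Compare the nullcline intercepts: K1/α12 = 471/1.05 = 449 < K2 = 670; K2/α21 = 670/1.68 = 399 < K1 = 471.
Since both are reversed, neither can invade when rare; the interior point is a saddle.

unstable coexistence (outcome depends on initial conditions)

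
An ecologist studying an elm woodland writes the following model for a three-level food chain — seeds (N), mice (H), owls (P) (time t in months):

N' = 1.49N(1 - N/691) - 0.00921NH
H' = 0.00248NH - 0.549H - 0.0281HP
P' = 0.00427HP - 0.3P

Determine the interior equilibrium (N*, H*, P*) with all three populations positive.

N* ≈ 391, H* ≈ 70.3, P* ≈ 15

From dP/dt = 0: 0.00427H* = 0.3, so H* = 70.3.
From dN/dt = 0: 1.49(1 - N*/691) = 0.00921·70.3, giving N* = 691·(1 - 0.434) = 391.
From dH/dt = 0: 0.00248·391 - 0.549 = 0.0281P*, so P* = 0.42/0.0281 = 15.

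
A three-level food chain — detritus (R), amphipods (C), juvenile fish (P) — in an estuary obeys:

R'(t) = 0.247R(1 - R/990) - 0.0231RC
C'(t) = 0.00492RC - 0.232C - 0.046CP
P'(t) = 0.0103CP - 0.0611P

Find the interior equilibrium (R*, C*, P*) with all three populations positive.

R* ≈ 441, C* ≈ 5.93, P* ≈ 42.1

From dP/dt = 0: 0.0103C* = 0.0611, so C* = 5.93.
From dR/dt = 0: 0.247(1 - R*/990) = 0.0231·5.93, giving R* = 990·(1 - 0.555) = 441.
From dC/dt = 0: 0.00492·441 - 0.232 = 0.046P*, so P* = 1.94/0.046 = 42.1.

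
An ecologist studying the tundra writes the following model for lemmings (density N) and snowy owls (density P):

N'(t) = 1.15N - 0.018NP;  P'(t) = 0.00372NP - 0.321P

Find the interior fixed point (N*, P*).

Set dP/dt = 0 with P > 0: 0.00372N - 0.321 = 0, so N* = 0.321/0.00372 = 86.3.
Set dN/dt = 0 with N > 0: 1.15 - 0.018P = 0, so P* = 1.15/0.018 = 63.9.

N* ≈ 86.3, P* ≈ 63.9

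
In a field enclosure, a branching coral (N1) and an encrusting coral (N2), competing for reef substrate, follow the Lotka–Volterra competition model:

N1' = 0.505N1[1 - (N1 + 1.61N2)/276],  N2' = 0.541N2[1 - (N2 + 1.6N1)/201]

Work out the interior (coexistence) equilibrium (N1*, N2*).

Setting both brackets to zero gives the nullclines N1 + 1.61N2 = 276 and 1.6N1 + N2 = 201.
Substituting N2 = 201 - 1.6N1 into the first: N1(1 - 1.61·1.6) = 276 - 1.61·201.
So N1* = -47.6/-1.58 = 30.2, and then N2* = 201 - 1.6·30.2 = 153.

N1* ≈ 30.2, N2* ≈ 153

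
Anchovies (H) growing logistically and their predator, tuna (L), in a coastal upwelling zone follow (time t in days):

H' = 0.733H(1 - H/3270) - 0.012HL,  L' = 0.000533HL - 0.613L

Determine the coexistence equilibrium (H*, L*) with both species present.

From dL/dt = 0 with L > 0: 0.000533H* = 0.613, so H* = 1150.
Substitute into dH/dt = 0: 0.733(1 - 1150/3270) = 0.012L*.
The bracket is 0.648, giving L* = 0.475/0.012 = 39.6.

H* ≈ 1150, L* ≈ 39.6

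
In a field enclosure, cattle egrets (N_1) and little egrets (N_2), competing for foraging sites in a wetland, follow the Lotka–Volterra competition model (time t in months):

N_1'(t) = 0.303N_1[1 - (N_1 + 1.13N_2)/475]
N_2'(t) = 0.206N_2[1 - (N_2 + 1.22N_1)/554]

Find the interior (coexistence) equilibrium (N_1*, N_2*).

Setting both brackets to zero gives the nullclines N_1 + 1.13N_2 = 475 and 1.22N_1 + N_2 = 554.
Substituting N_2 = 554 - 1.22N_1 into the first: N_1(1 - 1.13·1.22) = 475 - 1.13·554.
So N_1* = -151/-0.379 = 399, and then N_2* = 554 - 1.22·399 = 67.4.

N_1* ≈ 399, N_2* ≈ 67.4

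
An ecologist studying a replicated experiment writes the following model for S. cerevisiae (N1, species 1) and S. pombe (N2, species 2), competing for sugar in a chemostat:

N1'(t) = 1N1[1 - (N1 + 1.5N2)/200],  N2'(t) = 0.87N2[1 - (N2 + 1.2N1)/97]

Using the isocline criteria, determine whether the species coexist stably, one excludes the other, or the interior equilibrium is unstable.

species 1 excludes species 2

Compare the nullcline intercepts: K1/α12 = 200/1.5 = 133 > K2 = 97; K2/α21 = 97/1.2 = 80.8 < K1 = 200.
Since the inequalities point opposite ways, species 1 can invade but species 2 cannot.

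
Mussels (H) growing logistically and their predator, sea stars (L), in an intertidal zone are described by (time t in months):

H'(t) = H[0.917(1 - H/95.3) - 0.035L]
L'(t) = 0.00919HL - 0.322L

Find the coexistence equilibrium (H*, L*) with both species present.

From dL/dt = 0 with L > 0: 0.00919H* = 0.322, so H* = 35.
Substitute into dH/dt = 0: 0.917(1 - 35/95.3) = 0.035L*.
The bracket is 0.632, giving L* = 0.58/0.035 = 16.6.

H* ≈ 35, L* ≈ 16.6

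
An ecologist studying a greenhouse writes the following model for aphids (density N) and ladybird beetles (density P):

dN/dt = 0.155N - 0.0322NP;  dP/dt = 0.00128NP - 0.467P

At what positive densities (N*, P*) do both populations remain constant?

Set dP/dt = 0 with P > 0: 0.00128N - 0.467 = 0, so N* = 0.467/0.00128 = 365.
Set dN/dt = 0 with N > 0: 0.155 - 0.0322P = 0, so P* = 0.155/0.0322 = 4.81.

N* ≈ 365, P* ≈ 4.81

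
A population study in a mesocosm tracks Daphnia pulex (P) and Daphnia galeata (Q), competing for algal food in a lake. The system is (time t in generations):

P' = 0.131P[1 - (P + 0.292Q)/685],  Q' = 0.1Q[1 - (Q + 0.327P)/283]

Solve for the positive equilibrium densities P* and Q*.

P* ≈ 666, Q* ≈ 65.2

Setting both brackets to zero gives the nullclines P + 0.292Q = 685 and 0.327P + Q = 283.
Substituting Q = 283 - 0.327P into the first: P(1 - 0.292·0.327) = 685 - 0.292·283.
So P* = 602/0.905 = 666, and then Q* = 283 - 0.327·666 = 65.2.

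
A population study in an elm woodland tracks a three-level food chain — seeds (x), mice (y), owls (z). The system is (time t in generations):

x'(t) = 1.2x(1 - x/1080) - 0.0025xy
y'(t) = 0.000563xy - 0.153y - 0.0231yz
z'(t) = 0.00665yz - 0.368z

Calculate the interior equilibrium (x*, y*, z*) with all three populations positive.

From dz/dt = 0: 0.00665y* = 0.368, so y* = 55.3.
From dx/dt = 0: 1.2(1 - x*/1080) = 0.0025·55.3, giving x* = 1080·(1 - 0.115) = 955.
From dy/dt = 0: 0.000563·955 - 0.153 = 0.0231z*, so z* = 0.385/0.0231 = 16.7.

x* ≈ 955, y* ≈ 55.3, z* ≈ 16.7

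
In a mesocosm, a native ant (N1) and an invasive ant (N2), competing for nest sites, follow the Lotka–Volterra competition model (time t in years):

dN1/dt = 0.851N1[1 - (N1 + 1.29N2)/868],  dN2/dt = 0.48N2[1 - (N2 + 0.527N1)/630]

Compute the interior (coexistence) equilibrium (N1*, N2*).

Setting both brackets to zero gives the nullclines N1 + 1.29N2 = 868 and 0.527N1 + N2 = 630.
Substituting N2 = 630 - 0.527N1 into the first: N1(1 - 1.29·0.527) = 868 - 1.29·630.
So N1* = 55.3/0.32 = 173, and then N2* = 630 - 0.527·173 = 539.

N1* ≈ 173, N2* ≈ 539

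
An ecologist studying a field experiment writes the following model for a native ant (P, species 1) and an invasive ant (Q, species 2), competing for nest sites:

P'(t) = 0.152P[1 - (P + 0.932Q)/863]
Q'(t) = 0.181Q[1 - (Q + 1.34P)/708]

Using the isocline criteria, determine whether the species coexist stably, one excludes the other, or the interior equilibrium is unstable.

species 1 excludes species 2

Compare the nullcline intercepts: K1/α12 = 863/0.932 = 926 > K2 = 708; K2/α21 = 708/1.34 = 528 < K1 = 863.
Since the inequalities point opposite ways, species 1 can invade but species 2 cannot.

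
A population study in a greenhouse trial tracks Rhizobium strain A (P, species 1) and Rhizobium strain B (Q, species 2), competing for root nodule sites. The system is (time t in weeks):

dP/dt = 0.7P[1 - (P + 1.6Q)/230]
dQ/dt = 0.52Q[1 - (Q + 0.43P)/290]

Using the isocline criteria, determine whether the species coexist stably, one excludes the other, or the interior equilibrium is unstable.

species 2 excludes species 1

Compare the nullcline intercepts: K1/α12 = 230/1.6 = 144 < K2 = 290; K2/α21 = 290/0.43 = 674 > K1 = 230.
Since the inequalities point opposite ways, species 2 can invade but species 1 cannot.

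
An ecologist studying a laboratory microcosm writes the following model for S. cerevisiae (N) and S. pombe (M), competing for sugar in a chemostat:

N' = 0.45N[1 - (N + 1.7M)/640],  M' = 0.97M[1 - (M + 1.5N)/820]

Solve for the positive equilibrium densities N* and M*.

Setting both brackets to zero gives the nullclines N + 1.7M = 640 and 1.5N + M = 820.
Substituting M = 820 - 1.5N into the first: N(1 - 1.7·1.5) = 640 - 1.7·820.
So N* = -754/-1.55 = 486, and then M* = 820 - 1.5·486 = 90.3.

N* ≈ 486, M* ≈ 90.3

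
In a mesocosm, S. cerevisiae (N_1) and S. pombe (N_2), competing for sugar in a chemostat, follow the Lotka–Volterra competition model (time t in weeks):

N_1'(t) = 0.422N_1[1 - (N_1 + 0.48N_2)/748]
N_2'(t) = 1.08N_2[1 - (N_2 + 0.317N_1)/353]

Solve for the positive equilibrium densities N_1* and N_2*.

N_1* ≈ 682, N_2* ≈ 137

Setting both brackets to zero gives the nullclines N_1 + 0.48N_2 = 748 and 0.317N_1 + N_2 = 353.
Substituting N_2 = 353 - 0.317N_1 into the first: N_1(1 - 0.48·0.317) = 748 - 0.48·353.
So N_1* = 579/0.848 = 682, and then N_2* = 353 - 0.317·682 = 137.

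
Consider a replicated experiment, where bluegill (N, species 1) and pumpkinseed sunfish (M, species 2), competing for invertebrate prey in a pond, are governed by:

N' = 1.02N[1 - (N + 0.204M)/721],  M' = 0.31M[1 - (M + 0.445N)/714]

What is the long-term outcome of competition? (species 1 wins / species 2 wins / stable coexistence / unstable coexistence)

Compare the nullcline intercepts: K1/α12 = 721/0.204 = 3530 > K2 = 714; K2/α21 = 714/0.445 = 1600 > K1 = 721.
Since both inequalities hold, each species can invade when rare, so the interior equilibrium is stable.

stable coexistence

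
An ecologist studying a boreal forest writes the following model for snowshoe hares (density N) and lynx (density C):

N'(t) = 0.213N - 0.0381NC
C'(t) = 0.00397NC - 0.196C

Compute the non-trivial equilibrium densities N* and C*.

Set dC/dt = 0 with C > 0: 0.00397N - 0.196 = 0, so N* = 0.196/0.00397 = 49.4.
Set dN/dt = 0 with N > 0: 0.213 - 0.0381C = 0, so C* = 0.213/0.0381 = 5.59.

N* ≈ 49.4, C* ≈ 5.59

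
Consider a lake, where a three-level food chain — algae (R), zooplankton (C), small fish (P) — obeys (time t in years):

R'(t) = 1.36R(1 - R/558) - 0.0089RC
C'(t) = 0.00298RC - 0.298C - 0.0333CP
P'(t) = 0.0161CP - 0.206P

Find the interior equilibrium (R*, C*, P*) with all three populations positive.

R* ≈ 511, C* ≈ 12.8, P* ≈ 36.8

From dP/dt = 0: 0.0161C* = 0.206, so C* = 12.8.
From dR/dt = 0: 1.36(1 - R*/558) = 0.0089·12.8, giving R* = 558·(1 - 0.0837) = 511.
From dC/dt = 0: 0.00298·511 - 0.298 = 0.0333P*, so P* = 1.23/0.0333 = 36.8.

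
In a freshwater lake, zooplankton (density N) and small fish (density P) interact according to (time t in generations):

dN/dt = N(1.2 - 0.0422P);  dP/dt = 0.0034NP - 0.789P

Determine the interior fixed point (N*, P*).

Set dP/dt = 0 with P > 0: 0.0034N - 0.789 = 0, so N* = 0.789/0.0034 = 232.
Set dN/dt = 0 with N > 0: 1.2 - 0.0422P = 0, so P* = 1.2/0.0422 = 28.4.

N* ≈ 232, P* ≈ 28.4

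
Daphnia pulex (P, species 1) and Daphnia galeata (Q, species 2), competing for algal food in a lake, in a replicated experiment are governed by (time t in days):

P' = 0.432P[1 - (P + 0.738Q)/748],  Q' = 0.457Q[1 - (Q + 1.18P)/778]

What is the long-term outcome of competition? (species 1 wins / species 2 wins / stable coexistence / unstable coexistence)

species 1 excludes species 2

Compare the nullcline intercepts: K1/α12 = 748/0.738 = 1010 > K2 = 778; K2/α21 = 778/1.18 = 659 < K1 = 748.
Since the inequalities point opposite ways, species 1 can invade but species 2 cannot.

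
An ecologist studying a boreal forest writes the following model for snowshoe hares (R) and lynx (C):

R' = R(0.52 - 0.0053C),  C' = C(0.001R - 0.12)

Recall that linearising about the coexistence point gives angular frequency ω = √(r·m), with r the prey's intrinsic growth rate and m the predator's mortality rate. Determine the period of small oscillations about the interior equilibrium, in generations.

Here r = 0.52 and m = 0.12, so r·m = 0.0624.
ω = √0.0624 = 0.25 per generation, hence T = 2π/ω ≈ 25.2 generations.

T ≈ 25.2 generations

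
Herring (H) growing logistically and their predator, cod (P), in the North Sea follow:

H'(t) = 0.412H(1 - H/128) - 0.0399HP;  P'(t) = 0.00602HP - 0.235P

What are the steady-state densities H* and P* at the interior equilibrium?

H* ≈ 39, P* ≈ 7.18

From dP/dt = 0 with P > 0: 0.00602H* = 0.235, so H* = 39.
Substitute into dH/dt = 0: 0.412(1 - 39/128) = 0.0399P*.
The bracket is 0.695, giving P* = 0.286/0.0399 = 7.18.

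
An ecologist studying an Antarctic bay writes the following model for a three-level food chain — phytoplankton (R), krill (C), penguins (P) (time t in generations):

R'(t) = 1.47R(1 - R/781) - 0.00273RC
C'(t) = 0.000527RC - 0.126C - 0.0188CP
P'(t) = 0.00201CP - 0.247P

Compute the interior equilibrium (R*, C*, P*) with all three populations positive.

From dP/dt = 0: 0.00201C* = 0.247, so C* = 123.
From dR/dt = 0: 1.47(1 - R*/781) = 0.00273·123, giving R* = 781·(1 - 0.228) = 603.
From dC/dt = 0: 0.000527·603 - 0.126 = 0.0188P*, so P* = 0.192/0.0188 = 10.2.

R* ≈ 603, C* ≈ 123, P* ≈ 10.2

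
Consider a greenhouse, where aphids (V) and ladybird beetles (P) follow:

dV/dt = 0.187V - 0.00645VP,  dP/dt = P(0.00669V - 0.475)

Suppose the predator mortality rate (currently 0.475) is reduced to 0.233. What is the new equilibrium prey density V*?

At the interior fixed point, setting dP/dt = 0 with P > 0 fixes V* = (predator death rate)/(VP coefficient) — independent of the other coefficients.
With the change, V* = 0.233/0.00669 = 34.8; it falls from 71.

V* ≈ 34.8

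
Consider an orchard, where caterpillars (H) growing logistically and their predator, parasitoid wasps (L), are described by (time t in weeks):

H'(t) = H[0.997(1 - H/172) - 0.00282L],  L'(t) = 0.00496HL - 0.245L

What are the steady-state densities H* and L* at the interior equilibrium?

From dL/dt = 0 with L > 0: 0.00496H* = 0.245, so H* = 49.4.
Substitute into dH/dt = 0: 0.997(1 - 49.4/172) = 0.00282L*.
The bracket is 0.713, giving L* = 0.711/0.00282 = 252.

H* ≈ 49.4, L* ≈ 252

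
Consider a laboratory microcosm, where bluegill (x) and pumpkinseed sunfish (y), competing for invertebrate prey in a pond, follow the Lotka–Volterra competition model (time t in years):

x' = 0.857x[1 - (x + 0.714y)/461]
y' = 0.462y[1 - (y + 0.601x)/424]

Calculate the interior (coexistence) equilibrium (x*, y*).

Setting both brackets to zero gives the nullclines x + 0.714y = 461 and 0.601x + y = 424.
Substituting y = 424 - 0.601x into the first: x(1 - 0.714·0.601) = 461 - 0.714·424.
So x* = 158/0.571 = 277, and then y* = 424 - 0.601·277 = 257.

x* ≈ 277, y* ≈ 257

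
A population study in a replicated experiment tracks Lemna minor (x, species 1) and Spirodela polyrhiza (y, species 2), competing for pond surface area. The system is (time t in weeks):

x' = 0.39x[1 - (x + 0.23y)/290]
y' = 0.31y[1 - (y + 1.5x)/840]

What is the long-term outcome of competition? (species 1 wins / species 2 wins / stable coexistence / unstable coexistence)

Compare the nullcline intercepts: K1/α12 = 290/0.23 = 1260 > K2 = 840; K2/α21 = 840/1.5 = 560 > K1 = 290.
Since both inequalities hold, each species can invade when rare, so the interior equilibrium is stable.

stable coexistence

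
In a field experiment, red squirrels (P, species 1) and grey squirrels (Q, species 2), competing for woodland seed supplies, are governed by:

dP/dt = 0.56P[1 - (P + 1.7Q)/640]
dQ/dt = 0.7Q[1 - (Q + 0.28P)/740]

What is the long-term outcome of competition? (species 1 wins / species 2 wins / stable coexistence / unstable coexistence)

Compare the nullcline intercepts: K1/α12 = 640/1.7 = 376 < K2 = 740; K2/α21 = 740/0.28 = 2640 > K1 = 640.
Since the inequalities point opposite ways, species 2 can invade but species 1 cannot.

species 2 excludes species 1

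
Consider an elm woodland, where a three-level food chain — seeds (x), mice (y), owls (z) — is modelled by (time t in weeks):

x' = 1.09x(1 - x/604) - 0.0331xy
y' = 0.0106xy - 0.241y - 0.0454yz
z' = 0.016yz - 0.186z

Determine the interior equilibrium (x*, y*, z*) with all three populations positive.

From dz/dt = 0: 0.016y* = 0.186, so y* = 11.6.
From dx/dt = 0: 1.09(1 - x*/604) = 0.0331·11.6, giving x* = 604·(1 - 0.353) = 391.
From dy/dt = 0: 0.0106·391 - 0.241 = 0.0454z*, so z* = 3.9/0.0454 = 85.9.

x* ≈ 391, y* ≈ 11.6, z* ≈ 85.9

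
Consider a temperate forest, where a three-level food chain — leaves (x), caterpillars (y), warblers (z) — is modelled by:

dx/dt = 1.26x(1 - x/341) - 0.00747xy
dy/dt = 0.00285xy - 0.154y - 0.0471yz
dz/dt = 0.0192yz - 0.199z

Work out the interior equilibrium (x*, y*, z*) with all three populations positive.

x* ≈ 320, y* ≈ 10.4, z* ≈ 16.1

From dz/dt = 0: 0.0192y* = 0.199, so y* = 10.4.
From dx/dt = 0: 1.26(1 - x*/341) = 0.00747·10.4, giving x* = 341·(1 - 0.0614) = 320.
From dy/dt = 0: 0.00285·320 - 0.154 = 0.0471z*, so z* = 0.758/0.0471 = 16.1.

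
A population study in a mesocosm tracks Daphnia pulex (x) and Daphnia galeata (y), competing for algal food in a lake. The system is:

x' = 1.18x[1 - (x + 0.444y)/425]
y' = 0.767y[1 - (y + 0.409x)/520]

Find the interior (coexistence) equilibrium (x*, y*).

Setting both brackets to zero gives the nullclines x + 0.444y = 425 and 0.409x + y = 520.
Substituting y = 520 - 0.409x into the first: x(1 - 0.444·0.409) = 425 - 0.444·520.
So x* = 194/0.818 = 237, and then y* = 520 - 0.409·237 = 423.

x* ≈ 237, y* ≈ 423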